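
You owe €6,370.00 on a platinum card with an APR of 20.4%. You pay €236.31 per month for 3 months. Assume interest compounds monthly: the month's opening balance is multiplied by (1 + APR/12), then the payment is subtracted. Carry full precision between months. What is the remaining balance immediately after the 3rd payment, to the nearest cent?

Monthly rate r = 20.4%/12 = 1.7% = 0.017.
Each month: B ← B·(1+r) − €236.31.
Month 1: interest €108.29; balance after payment €6,241.98.
Month 2: interest €106.11; balance after payment €6,111.78.
Month 3: interest €103.90; balance after payment €5,979.37.

€5,979.37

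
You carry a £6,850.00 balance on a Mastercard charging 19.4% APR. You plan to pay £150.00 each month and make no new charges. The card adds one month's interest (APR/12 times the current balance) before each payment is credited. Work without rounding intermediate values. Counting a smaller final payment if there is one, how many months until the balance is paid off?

84 payments

Monthly rate r = 19.4%/12 = 1.61667% = 0.0161667.
Recurrence: B ← B·(1+r) − £150.00.
Month 1: interest £110.74; balance after payment £6,810.74.
Month 2: interest £110.11; balance after payment £6,770.85.
Closed form: n = −ln(1 − rB₀/P)/ln(1+r) = −ln(0.26172)/ln(1.01617) ≈ 83.584, so the balance reaches zero during payment 84.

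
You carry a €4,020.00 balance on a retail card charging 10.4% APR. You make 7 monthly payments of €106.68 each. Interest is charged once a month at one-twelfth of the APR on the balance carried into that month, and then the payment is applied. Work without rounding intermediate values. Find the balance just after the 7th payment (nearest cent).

€3,503.85

Monthly rate r = 10.4%/12 = 0.866667% = 0.00866667.
Each month: B ← B·(1+r) − €106.68.
Month 1: interest €34.84; balance after payment €3,948.16.
Month 2: interest €34.22; balance after payment €3,875.70.
Month 3: interest €33.59; balance after payment €3,802.61.
Month 4: interest €32.96; balance after payment €3,728.88.
Month 5: interest €32.32; balance after payment €3,654.52.
Month 6: interest €31.67; balance after payment €3,579.51.
Month 7: interest €31.02; balance after payment €3,503.85.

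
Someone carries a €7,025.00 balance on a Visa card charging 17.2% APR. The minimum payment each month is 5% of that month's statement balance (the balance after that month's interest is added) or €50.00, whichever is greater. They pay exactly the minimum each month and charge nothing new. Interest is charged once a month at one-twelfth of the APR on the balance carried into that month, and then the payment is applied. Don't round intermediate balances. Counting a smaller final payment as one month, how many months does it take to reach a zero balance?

Monthly rate r = 17.2%/12 = 1.43333% = 0.0143333.
While 5% of the post-interest balance exceeds €50.00, each month B ← (B·(1+r))·(1 − 0.05), i.e. B shrinks by the factor (1+r)·0.95 = 0.96362.
This holds for months 1–53. Entering month 54 the balance is €985.31; 5% of the post-interest balance is now below €50.00, so the flat €50.00 minimum applies from here.
From month 54 a fixed €50.00 at rate r clears €985.31 in 24 more payments. Total: 53 + 24 = 77 months.

77 months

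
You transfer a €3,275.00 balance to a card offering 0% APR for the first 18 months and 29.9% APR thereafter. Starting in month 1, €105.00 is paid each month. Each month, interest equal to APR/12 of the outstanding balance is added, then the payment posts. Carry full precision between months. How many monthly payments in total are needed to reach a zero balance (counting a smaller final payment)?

35 payments

Promo months 1–18 at r₀ = 0%/12 = 0; months 19+ at r₁ = 29.9%/12 = 0.0249167.
After month 18 (no interest yet): B = €3,275.00 − 18·€105.00 = €1,385.00.
Then at r₁ with €105.00/mo: n₂ = −ln(1 − r₁·B/P)/ln(1+r₁) ≈ 16.19 → 17 more payments.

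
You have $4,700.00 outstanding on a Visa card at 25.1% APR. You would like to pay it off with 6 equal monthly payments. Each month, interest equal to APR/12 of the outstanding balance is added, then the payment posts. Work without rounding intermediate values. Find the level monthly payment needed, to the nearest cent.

Monthly rate r = 25.1%/12 = 2.09167% = 0.0209167.
Level-payment amortization: P = B₀·r / (1 − (1+r)^(−n)) = 4700.00·0.0209167 / (1 − 1.02092^(−6)).
Denominator 1 − (1+r)^(−6) = 0.116801674.
P = 98.3083 / 0.116801674 ≈ 841.67.

$841.67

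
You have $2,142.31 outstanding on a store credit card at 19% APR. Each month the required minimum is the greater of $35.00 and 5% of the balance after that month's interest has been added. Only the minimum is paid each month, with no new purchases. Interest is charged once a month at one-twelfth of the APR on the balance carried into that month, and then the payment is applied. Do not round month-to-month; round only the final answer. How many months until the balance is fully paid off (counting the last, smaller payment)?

56 months

Monthly rate r = 19%/12 = 1.58333% = 0.0158333.
While 5% of the post-interest balance exceeds $35.00, each month B ← (B·(1+r))·(1 − 0.05), i.e. B shrinks by the factor (1+r)·0.95 = 0.96504.
This holds for months 1–32. Entering month 33 the balance is $686.05; 5% of the post-interest balance is now below $35.00, so the flat $35.00 minimum applies from here.
From month 33 a fixed $35.00 at rate r clears $686.05 in 24 more payments. Total: 32 + 24 = 56 months.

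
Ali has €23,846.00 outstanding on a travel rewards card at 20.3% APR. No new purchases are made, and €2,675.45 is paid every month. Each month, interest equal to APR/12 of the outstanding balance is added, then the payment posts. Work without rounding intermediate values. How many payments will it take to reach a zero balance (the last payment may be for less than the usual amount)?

10 months

Monthly rate r = 20.3%/12 = 1.69167% = 0.0169167.
Recurrence: B ← B·(1+r) − €2,675.45.
Month 1: interest €403.39; balance after payment €21,573.94.
Month 2: interest €364.96; balance after payment €19,263.45.
Closed form: n = −ln(1 − rB₀/P)/ln(1+r) = −ln(0.84922)/ln(1.01692) ≈ 9.743, so the balance reaches zero during payment 10.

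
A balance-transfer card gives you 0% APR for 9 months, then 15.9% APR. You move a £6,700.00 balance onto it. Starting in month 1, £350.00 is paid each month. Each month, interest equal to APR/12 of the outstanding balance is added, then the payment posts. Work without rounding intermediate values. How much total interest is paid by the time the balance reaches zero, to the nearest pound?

Promo months 1–9 at r₀ = 0%/12 = 0; months 10+ at r₁ = 15.9%/12 = 0.01325.
After month 9 (no interest yet): B = £6,700.00 − 9·£350.00 = £3,550.00.
Then at r₁ with £350.00/mo: n₂ = −ln(1 − r₁·B/P)/ln(1+r₁) ≈ 10.96 → 11 more payments.
Total paid = 19·£350.00 + £337.62 = £6,987.62; interest = £6,987.62 − £6,700.00 = £287.62.

£288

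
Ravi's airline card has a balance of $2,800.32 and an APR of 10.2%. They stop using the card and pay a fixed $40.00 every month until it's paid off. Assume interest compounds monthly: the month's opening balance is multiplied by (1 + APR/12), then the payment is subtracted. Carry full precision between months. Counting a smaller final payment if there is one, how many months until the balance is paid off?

Monthly rate r = 10.2%/12 = 0.85% = 0.0085.
Recurrence: B ← B·(1+r) − $40.00.
Month 1: interest $23.80; balance after payment $2,784.12.
Month 2: interest $23.67; balance after payment $2,767.79.
Closed form: n = −ln(1 − rB₀/P)/ln(1+r) = −ln(0.40493)/ln(1.0085) ≈ 106.809, so the balance reaches zero during payment 107.

107 payments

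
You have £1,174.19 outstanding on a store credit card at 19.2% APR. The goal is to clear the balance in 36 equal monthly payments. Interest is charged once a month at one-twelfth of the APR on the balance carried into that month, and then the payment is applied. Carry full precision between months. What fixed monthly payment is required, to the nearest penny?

Monthly rate r = 19.2%/12 = 1.6% = 0.016.
Level-payment amortization: P = B₀·r / (1 − (1+r)^(−n)) = 1174.19·0.016 / (1 − 1.016^(−36)).
Denominator 1 − (1+r)^(−36) = 0.435288654.
P = 18.787 / 0.435288654 ≈ 43.16.

£43.16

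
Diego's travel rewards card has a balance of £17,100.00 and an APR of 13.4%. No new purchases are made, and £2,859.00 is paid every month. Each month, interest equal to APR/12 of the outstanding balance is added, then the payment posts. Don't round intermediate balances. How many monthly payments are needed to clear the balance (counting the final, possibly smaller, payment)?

7 months

Monthly rate r = 13.4%/12 = 1.11667% = 0.0111667.
Recurrence: B ← B·(1+r) − £2,859.00.
Month 1: interest £190.95; balance after payment £14,431.95.
Month 2: interest £161.16; balance after payment £11,734.11.
Closed form: n = −ln(1 − rB₀/P)/ln(1+r) = −ln(0.93321)/ln(1.01117) ≈ 6.225, so the balance reaches zero during payment 7.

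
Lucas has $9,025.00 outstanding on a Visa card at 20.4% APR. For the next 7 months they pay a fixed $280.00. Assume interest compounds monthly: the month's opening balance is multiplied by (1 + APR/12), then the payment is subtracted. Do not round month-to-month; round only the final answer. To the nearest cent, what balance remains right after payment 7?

Monthly rate r = 20.4%/12 = 1.7% = 0.017.
Each month: B ← B·(1+r) − $280.00.
Month 1: interest $153.42; balance after payment $8,898.42.
Month 2: interest $151.27; balance after payment $8,769.70.
Month 3: interest $149.08; balance after payment $8,638.78.
Month 4: interest $146.86; balance after payment $8,505.64.
Month 5: interest $144.60; balance after payment $8,370.24.
Month 6: interest $142.29; balance after payment $8,232.53.
Month 7: interest $139.95; balance after payment $8,092.49.

$8,092.49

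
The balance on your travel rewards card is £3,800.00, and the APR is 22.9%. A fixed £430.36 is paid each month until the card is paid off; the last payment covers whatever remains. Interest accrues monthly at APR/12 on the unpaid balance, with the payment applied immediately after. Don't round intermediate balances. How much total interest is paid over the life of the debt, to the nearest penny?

Monthly rate r = 22.9%/12 = 1.90833% = 0.0190833.
Payoff takes n = ⌈−ln(1 − rB₀/P)/ln(1+r)⌉ = ⌈9.761⌉ = 10 payments; the last is £328.46.
Total paid = 9·£430.36 + £328.46 = £4,201.70.
Total interest = total paid − principal = £4,201.70 − £3,800.00 = £401.70.

£401.70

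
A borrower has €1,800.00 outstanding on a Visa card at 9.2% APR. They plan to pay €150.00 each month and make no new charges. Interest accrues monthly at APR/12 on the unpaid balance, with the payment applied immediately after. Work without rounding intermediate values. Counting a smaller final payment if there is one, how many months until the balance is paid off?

13 months

Monthly rate r = 9.2%/12 = 0.766667% = 0.00766667.
Recurrence: B ← B·(1+r) − €150.00.
Month 1: interest €13.80; balance after payment €1,663.80.
Month 2: interest €12.76; balance after payment €1,526.56.
Closed form: n = −ln(1 − rB₀/P)/ln(1+r) = −ln(0.908)/ln(1.00767) ≈ 12.637, so the balance reaches zero during payment 13.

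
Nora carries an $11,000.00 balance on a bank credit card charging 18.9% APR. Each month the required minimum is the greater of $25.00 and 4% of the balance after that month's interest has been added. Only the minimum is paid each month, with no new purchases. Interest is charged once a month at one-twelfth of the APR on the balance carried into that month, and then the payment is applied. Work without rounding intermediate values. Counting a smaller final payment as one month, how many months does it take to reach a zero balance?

146 months

Monthly rate r = 18.9%/12 = 1.575% = 0.01575.
While 4% of the post-interest balance exceeds $25.00, each month B ← (B·(1+r))·(1 − 0.04), i.e. B shrinks by the factor (1+r)·0.96 = 0.97512.
This holds for months 1–115. Entering month 116 the balance is $606.83; 4% of the post-interest balance is now below $25.00, so the flat $25.00 minimum applies from here.
From month 116 a fixed $25.00 at rate r clears $606.83 in 31 more payments. Total: 115 + 31 = 146 months.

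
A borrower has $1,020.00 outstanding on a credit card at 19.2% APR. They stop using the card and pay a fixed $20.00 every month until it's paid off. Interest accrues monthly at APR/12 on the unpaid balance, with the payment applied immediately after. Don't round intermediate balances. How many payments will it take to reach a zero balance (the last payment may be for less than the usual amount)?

107 payments

Monthly rate r = 19.2%/12 = 1.6% = 0.016.
Recurrence: B ← B·(1+r) − $20.00.
Month 1: interest $16.32; balance after payment $1,016.32.
Month 2: interest $16.26; balance after payment $1,012.58.
Closed form: n = −ln(1 − rB₀/P)/ln(1+r) = −ln(0.184)/ln(1.016) ≈ 106.645, so the balance reaches zero during payment 107.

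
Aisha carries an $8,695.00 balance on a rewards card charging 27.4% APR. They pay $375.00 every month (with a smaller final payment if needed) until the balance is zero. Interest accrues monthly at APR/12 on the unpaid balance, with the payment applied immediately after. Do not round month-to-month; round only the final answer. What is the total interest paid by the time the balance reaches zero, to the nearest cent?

Monthly rate r = 27.4%/12 = 2.28333% = 0.0228333.
Payoff takes n = ⌈−ln(1 − rB₀/P)/ln(1+r)⌉ = ⌈33.389⌉ = 34 payments; the last is $146.88.
Total paid = 33·$375.00 + $146.88 = $12,521.88.
Total interest = total paid − principal = $12,521.88 − $8,695.00 = $3,826.88.

$3,826.88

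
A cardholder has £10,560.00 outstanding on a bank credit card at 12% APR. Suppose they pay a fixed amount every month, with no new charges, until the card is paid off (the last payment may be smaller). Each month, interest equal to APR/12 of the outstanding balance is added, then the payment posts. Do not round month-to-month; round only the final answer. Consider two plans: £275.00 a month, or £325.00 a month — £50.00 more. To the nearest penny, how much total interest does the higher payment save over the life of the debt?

Monthly rate r = 12%/12 = 1% = 0.01.
At £275.00/mo: n = ⌈−ln(1 − rB₀/P)/ln(1+r)⌉ = 49 payments (last £190.78); total interest = total paid − £10,560.00 = £2,830.78.
At £325.00/mo: 40 payments (last £159.33); total interest £2,274.33.
Interest saved = £2,830.78 − £2,274.33 = £556.45.

£556.45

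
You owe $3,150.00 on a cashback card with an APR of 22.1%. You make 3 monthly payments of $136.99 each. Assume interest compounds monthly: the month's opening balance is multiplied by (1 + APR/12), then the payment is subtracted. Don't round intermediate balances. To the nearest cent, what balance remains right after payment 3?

$2,908.68

Monthly rate r = 22.1%/12 = 1.84167% = 0.0184167.
Each month: B ← B·(1+r) − $136.99.
Month 1: interest $58.01; balance after payment $3,071.02.
Month 2: interest $56.56; balance after payment $2,990.59.
Month 3: interest $55.08; balance after payment $2,908.68.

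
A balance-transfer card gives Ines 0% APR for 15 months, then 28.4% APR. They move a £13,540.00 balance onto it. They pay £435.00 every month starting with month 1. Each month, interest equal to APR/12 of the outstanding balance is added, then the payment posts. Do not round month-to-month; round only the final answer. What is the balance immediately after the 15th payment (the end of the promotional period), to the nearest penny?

Promo months 1–15 at r₀ = 0%/12 = 0; months 16+ at r₁ = 28.4%/12 = 0.0236667.
After month 15 (no interest yet): B = £13,540.00 − 15·£435.00 = £7,015.00.

£7,015.00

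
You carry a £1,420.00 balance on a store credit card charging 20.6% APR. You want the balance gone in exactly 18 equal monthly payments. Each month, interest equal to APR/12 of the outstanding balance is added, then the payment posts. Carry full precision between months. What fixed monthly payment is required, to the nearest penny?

Monthly rate r = 20.6%/12 = 1.71667% = 0.0171667.
Level-payment amortization: P = B₀·r / (1 − (1+r)^(−n)) = 1420.00·0.0171667 / (1 − 1.01717^(−18)).
Denominator 1 − (1+r)^(−18) = 0.263891475.
P = 24.3767 / 0.263891475 ≈ 92.37.

£92.37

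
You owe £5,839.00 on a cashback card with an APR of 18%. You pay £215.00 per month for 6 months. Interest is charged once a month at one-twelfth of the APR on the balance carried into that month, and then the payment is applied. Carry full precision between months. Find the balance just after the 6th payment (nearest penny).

£5,045.26

Monthly rate r = 18%/12 = 1.5% = 0.015.
Each month: B ← B·(1+r) − £215.00.
Month 1: interest £87.58; balance after payment £5,711.59.
Month 2: interest £85.67; balance after payment £5,582.26.
Month 3: interest £83.73; balance after payment £5,450.99.
Month 4: interest £81.76; balance after payment £5,317.76.
Month 5: interest £79.77; balance after payment £5,182.52.
Month 6: interest £77.74; balance after payment £5,045.26.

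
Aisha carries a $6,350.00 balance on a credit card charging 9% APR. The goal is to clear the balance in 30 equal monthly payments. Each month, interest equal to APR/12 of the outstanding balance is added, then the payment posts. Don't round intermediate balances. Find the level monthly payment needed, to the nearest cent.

Monthly rate r = 9%/12 = 0.75% = 0.0075.
Level-payment amortization: P = B₀·r / (1 − (1+r)^(−n)) = 6350.00·0.0075 / (1 − 1.0075^(−30)).
Denominator 1 − (1+r)^(−30) = 0.200813102.
P = 47.625 / 0.200813102 ≈ 237.16.

$237.16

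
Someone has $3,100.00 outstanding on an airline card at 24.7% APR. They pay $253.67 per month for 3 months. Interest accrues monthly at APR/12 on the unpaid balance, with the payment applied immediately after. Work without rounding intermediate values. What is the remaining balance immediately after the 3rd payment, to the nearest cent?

Monthly rate r = 24.7%/12 = 2.05833% = 0.0205833.
Each month: B ← B·(1+r) − $253.67.
Month 1: interest $63.81; balance after payment $2,910.14.
Month 2: interest $59.90; balance after payment $2,716.37.
Month 3: interest $55.91; balance after payment $2,518.61.

$2,518.61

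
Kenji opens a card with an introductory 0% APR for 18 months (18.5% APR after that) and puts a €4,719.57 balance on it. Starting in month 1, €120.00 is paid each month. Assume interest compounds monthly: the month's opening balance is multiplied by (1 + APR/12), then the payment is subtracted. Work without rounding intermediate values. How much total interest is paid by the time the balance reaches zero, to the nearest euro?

€568

Promo months 1–18 at r₀ = 0%/12 = 0; months 19+ at r₁ = 18.5%/12 = 0.0154167.
After month 18 (no interest yet): B = €4,719.57 − 18·€120.00 = €2,559.57.
Then at r₁ with €120.00/mo: n₂ = −ln(1 − r₁·B/P)/ln(1+r₁) ≈ 26.06 → 27 more payments.
Total paid = 44·€120.00 + €7.61 = €5,287.61; interest = €5,287.61 − €4,719.57 = €568.04.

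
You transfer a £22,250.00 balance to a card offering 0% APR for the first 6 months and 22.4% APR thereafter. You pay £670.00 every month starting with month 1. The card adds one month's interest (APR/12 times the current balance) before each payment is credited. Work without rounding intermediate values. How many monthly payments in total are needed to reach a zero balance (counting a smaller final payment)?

Promo months 1–6 at r₀ = 0%/12 = 0; months 7+ at r₁ = 22.4%/12 = 0.0186667.
After month 6 (no interest yet): B = £22,250.00 − 6·£670.00 = £18,230.00.
Then at r₁ with £670.00/mo: n₂ = −ln(1 − r₁·B/P)/ln(1+r₁) ≈ 38.34 → 39 more payments.

45 months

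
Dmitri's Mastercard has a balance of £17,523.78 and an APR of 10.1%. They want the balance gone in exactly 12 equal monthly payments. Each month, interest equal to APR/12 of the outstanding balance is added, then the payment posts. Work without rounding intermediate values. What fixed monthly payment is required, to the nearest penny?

£1,541.43

Monthly rate r = 10.1%/12 = 0.841667% = 0.00841667.
Level-payment amortization: P = B₀·r / (1 − (1+r)^(−n)) = 17523.78·0.00841667 / (1 − 1.00842^(−12)).
Denominator 1 − (1+r)^(−12) = 0.0956848195.
P = 147.492 / 0.0956848195 ≈ 1541.43.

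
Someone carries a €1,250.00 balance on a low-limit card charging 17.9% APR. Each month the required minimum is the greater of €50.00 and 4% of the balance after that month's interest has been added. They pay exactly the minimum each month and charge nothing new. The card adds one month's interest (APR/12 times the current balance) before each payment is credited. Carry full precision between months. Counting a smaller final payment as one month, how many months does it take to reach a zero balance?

Monthly rate r = 17.9%/12 = 1.49167% = 0.0149167.
While 4% of the post-interest balance exceeds €50.00, each month B ← (B·(1+r))·(1 − 0.04), i.e. B shrinks by the factor (1+r)·0.96 = 0.97432.
This holds for months 1–1. Entering month 2 the balance is €1,217.90; 4% of the post-interest balance is now below €50.00, so the flat €50.00 minimum applies from here.
From month 2 a fixed €50.00 at rate r clears €1,217.90 in 31 more payments. Total: 1 + 31 = 32 months.

32 months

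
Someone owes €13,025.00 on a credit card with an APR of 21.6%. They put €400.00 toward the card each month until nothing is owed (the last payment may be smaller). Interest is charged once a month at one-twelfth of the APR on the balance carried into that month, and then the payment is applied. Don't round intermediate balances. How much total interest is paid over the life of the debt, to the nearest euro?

€6,756

Monthly rate r = 21.6%/12 = 1.8% = 0.018.
Payoff takes n = ⌈−ln(1 − rB₀/P)/ln(1+r)⌉ = ⌈49.450⌉ = 50 payments; the last is €181.05.
Total paid = 49·€400.00 + €181.05 = €19,781.05.
Total interest = total paid − principal = €19,781.05 − €13,025.00 = €6,756.05.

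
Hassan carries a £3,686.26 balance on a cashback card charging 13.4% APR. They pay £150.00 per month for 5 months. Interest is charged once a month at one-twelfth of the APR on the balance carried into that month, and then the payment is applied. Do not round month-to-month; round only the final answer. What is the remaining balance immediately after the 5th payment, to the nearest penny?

£3,129.79

Monthly rate r = 13.4%/12 = 1.11667% = 0.0111667.
Each month: B ← B·(1+r) − £150.00.
Month 1: interest £41.16; balance after payment £3,577.42.
Month 2: interest £39.95; balance after payment £3,467.37.
Month 3: interest £38.72; balance after payment £3,356.09.
Month 4: interest £37.48; balance after payment £3,243.57.
Month 5: interest £36.22; balance after payment £3,129.79.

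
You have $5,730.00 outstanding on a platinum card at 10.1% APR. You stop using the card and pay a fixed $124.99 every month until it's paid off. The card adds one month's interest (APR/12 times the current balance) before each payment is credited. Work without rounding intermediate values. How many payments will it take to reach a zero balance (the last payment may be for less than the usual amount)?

59 months

Monthly rate r = 10.1%/12 = 0.841667% = 0.00841667.
Recurrence: B ← B·(1+r) − $124.99.
Month 1: interest $48.23; balance after payment $5,653.24.
Month 2: interest $47.58; balance after payment $5,575.83.
Closed form: n = −ln(1 − rB₀/P)/ln(1+r) = −ln(0.61415)/ln(1.00842) ≈ 58.166, so the balance reaches zero during payment 59.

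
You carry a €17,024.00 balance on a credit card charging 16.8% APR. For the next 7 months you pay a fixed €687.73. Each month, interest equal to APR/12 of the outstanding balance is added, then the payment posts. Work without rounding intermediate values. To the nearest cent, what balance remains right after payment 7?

Monthly rate r = 16.8%/12 = 1.4% = 0.014.
Each month: B ← B·(1+r) − €687.73.
Month 1: interest €238.34; balance after payment €16,574.61.
Month 2: interest €232.04; balance after payment €16,118.92.
Month 3: interest €225.66; balance after payment €15,656.86.
Month 4: interest €219.20; balance after payment €15,188.32.
Month 5: interest €212.64; balance after payment €14,713.23.
Month 6: interest €205.99; balance after payment €14,231.48.
Month 7: interest €199.24; balance after payment €13,742.99.

€13,742.99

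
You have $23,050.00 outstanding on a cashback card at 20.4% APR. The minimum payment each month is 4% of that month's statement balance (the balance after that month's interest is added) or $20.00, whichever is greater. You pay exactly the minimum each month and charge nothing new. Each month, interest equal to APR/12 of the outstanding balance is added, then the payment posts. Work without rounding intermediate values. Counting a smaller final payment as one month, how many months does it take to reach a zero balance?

Monthly rate r = 20.4%/12 = 1.7% = 0.017.
While 4% of the post-interest balance exceeds $20.00, each month B ← (B·(1+r))·(1 − 0.04), i.e. B shrinks by the factor (1+r)·0.96 = 0.97632.
This holds for months 1–161. Entering month 162 the balance is $486.42; 4% of the post-interest balance is now below $20.00, so the flat $20.00 minimum applies from here.
From month 162 a fixed $20.00 at rate r clears $486.42 in 32 more payments. Total: 161 + 32 = 193 months.

193 months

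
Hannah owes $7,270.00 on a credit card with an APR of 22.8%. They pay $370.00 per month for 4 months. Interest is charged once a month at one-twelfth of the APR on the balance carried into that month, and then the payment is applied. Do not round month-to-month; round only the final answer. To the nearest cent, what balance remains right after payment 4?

Monthly rate r = 22.8%/12 = 1.9% = 0.019.
Each month: B ← B·(1+r) − $370.00.
Month 1: interest $138.13; balance after payment $7,038.13.
Month 2: interest $133.72; balance after payment $6,801.85.
Month 3: interest $129.24; balance after payment $6,561.09.
Month 4: interest $124.66; balance after payment $6,315.75.

$6,315.75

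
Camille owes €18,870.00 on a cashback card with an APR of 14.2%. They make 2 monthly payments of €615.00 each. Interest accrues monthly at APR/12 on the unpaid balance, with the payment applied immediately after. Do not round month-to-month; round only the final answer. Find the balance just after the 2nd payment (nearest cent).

€18,081.95

Monthly rate r = 14.2%/12 = 1.18333% = 0.0118333.
Each month: B ← B·(1+r) − €615.00.
Month 1: interest €223.29; balance after payment €18,478.29.
Month 2: interest €218.66; balance after payment €18,081.95.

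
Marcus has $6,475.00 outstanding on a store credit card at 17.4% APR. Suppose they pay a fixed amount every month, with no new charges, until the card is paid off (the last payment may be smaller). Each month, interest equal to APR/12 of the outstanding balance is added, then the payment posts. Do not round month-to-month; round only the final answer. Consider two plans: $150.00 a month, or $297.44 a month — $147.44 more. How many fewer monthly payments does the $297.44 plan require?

Monthly rate r = 17.4%/12 = 1.45% = 0.0145.
At $150.00/mo: n = ⌈−ln(1 − rB₀/P)/ln(1+r)⌉ = 69 payments (last $45.62); total interest = total paid − $6,475.00 = $3,770.62.
At $297.44/mo: 27 payments (last $103.70); total interest $1,362.14.
Payments saved = 69 − 27 = 42.

42 fewer payments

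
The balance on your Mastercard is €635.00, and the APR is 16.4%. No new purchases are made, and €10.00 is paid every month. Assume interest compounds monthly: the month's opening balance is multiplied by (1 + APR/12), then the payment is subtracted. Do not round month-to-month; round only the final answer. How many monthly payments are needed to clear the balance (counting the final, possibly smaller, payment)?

150 payments

Monthly rate r = 16.4%/12 = 1.36667% = 0.0136667.
Recurrence: B ← B·(1+r) − €10.00.
Month 1: interest €8.68; balance after payment €633.68.
Month 2: interest €8.66; balance after payment €632.34.
Closed form: n = −ln(1 − rB₀/P)/ln(1+r) = −ln(0.13217)/ln(1.01367) ≈ 149.085, so the balance reaches zero during payment 150.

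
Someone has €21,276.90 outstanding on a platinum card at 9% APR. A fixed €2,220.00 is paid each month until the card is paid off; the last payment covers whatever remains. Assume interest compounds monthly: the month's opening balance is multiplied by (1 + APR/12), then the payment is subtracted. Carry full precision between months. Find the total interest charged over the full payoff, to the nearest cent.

Monthly rate r = 9%/12 = 0.75% = 0.0075.
Payoff takes n = ⌈−ln(1 − rB₀/P)/ln(1+r)⌉ = ⌈9.983⌉ = 10 payments; the last is €2,183.18.
Total paid = 9·€2,220.00 + €2,183.18 = €22,163.18.
Total interest = total paid − principal = €22,163.18 − €21,276.90 = €886.28.

€886.28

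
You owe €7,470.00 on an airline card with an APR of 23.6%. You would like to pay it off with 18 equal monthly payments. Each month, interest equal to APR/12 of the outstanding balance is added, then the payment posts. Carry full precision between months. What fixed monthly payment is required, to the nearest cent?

Monthly rate r = 23.6%/12 = 1.96667% = 0.0196667.
Level-payment amortization: P = B₀·r / (1 − (1+r)^(−n)) = 7470.00·0.0196667 / (1 − 1.01967^(−18)).
Denominator 1 − (1+r)^(−18) = 0.295709226.
P = 146.91 / 0.295709226 ≈ 496.81.

€496.81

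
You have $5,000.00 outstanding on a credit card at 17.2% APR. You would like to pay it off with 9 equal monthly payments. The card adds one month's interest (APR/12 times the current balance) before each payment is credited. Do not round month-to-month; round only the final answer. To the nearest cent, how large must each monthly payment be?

$596.13

Monthly rate r = 17.2%/12 = 1.43333% = 0.0143333.
Level-payment amortization: P = B₀·r / (1 − (1+r)^(−n)) = 5000.00·0.0143333 / (1 − 1.01433^(−9)).
Denominator 1 − (1+r)^(−9) = 0.120220737.
P = 71.6667 / 0.120220737 ≈ 596.13.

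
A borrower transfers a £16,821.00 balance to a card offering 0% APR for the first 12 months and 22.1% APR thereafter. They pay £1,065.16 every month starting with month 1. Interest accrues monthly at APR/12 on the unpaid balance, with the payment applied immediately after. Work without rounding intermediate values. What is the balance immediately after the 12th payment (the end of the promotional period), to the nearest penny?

£4,039.08

Promo months 1–12 at r₀ = 0%/12 = 0; months 13+ at r₁ = 22.1%/12 = 0.0184167.
After month 12 (no interest yet): B = £16,821.00 − 12·£1,065.16 = £4,039.08.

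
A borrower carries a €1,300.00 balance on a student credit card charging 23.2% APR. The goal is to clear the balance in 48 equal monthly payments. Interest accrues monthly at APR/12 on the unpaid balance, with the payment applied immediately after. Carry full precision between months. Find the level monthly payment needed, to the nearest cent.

Monthly rate r = 23.2%/12 = 1.93333% = 0.0193333.
Level-payment amortization: P = B₀·r / (1 − (1+r)^(−n)) = 1300.00·0.0193333 / (1 − 1.01933^(−48)).
Denominator 1 − (1+r)^(−48) = 0.601139403.
P = 25.1333 / 0.601139403 ≈ 41.81.

€41.81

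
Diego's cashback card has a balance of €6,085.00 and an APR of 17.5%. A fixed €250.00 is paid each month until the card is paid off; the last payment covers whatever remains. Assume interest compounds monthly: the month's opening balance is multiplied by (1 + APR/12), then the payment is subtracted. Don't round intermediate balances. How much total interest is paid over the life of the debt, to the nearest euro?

Monthly rate r = 17.5%/12 = 1.45833% = 0.0145833.
Payoff takes n = ⌈−ln(1 − rB₀/P)/ln(1+r)⌉ = ⌈30.283⌉ = 31 payments; the last is €71.16.
Total paid = 30·€250.00 + €71.16 = €7,571.16.
Total interest = total paid − principal = €7,571.16 − €6,085.00 = €1,486.16.

€1,486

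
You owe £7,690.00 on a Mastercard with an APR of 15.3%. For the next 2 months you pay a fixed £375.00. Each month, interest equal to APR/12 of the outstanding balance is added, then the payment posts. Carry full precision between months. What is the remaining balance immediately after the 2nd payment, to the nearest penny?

Monthly rate r = 15.3%/12 = 1.275% = 0.01275.
Each month: B ← B·(1+r) − £375.00.
Month 1: interest £98.05; balance after payment £7,413.05.
Month 2: interest £94.52; balance after payment £7,132.56.

£7,132.56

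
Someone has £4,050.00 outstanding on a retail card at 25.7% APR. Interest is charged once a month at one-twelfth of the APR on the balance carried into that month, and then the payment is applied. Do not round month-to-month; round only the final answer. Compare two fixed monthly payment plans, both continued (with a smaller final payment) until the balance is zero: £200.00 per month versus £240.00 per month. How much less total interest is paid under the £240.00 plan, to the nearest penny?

Monthly rate r = 25.7%/12 = 2.14167% = 0.0214167.
At £200.00/mo: n = ⌈−ln(1 − rB₀/P)/ln(1+r)⌉ = 27 payments (last £166.92); total interest = total paid − £4,050.00 = £1,316.92.
At £240.00/mo: 22 payments (last £39.82); total interest £1,029.82.
Interest saved = £1,316.92 − £1,029.82 = £287.10.

£287.10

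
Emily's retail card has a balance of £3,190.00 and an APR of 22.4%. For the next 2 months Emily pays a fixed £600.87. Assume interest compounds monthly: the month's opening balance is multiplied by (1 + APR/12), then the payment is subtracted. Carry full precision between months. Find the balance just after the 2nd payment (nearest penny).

£2,097.25

Monthly rate r = 22.4%/12 = 1.86667% = 0.0186667.
Each month: B ← B·(1+r) − £600.87.
Month 1: interest £59.55; balance after payment £2,648.68.
Month 2: interest £49.44; balance after payment £2,097.25.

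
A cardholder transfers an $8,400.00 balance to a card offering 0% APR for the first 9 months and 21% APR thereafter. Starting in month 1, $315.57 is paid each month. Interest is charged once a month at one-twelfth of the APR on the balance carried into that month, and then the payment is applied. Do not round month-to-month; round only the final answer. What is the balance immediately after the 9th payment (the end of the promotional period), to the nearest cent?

$5,559.87

Promo months 1–9 at r₀ = 0%/12 = 0; months 10+ at r₁ = 21%/12 = 0.0175.
After month 9 (no interest yet): B = $8,400.00 − 9·$315.57 = $5,559.87.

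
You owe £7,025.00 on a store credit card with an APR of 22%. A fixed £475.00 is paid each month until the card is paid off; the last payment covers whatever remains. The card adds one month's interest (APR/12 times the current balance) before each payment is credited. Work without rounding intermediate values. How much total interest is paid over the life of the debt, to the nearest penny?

Monthly rate r = 22%/12 = 1.83333% = 0.0183333.
Payoff takes n = ⌈−ln(1 − rB₀/P)/ln(1+r)⌉ = ⌈17.409⌉ = 18 payments; the last is £195.31.
Total paid = 17·£475.00 + £195.31 = £8,270.31.
Total interest = total paid − principal = £8,270.31 − £7,025.00 = £1,245.31.

£1,245.31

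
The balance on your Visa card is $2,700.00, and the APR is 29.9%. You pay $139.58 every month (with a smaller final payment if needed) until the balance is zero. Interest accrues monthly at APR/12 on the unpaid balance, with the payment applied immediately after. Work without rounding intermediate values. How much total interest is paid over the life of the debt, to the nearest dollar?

Monthly rate r = 29.9%/12 = 2.49167% = 0.0249167.
Payoff takes n = ⌈−ln(1 − rB₀/P)/ln(1+r)⌉ = ⌈26.725⌉ = 27 payments; the last is $101.58.
Total paid = 26·$139.58 + $101.58 = $3,730.66.
Total interest = total paid − principal = $3,730.66 − $2,700.00 = $1,030.66.

$1,031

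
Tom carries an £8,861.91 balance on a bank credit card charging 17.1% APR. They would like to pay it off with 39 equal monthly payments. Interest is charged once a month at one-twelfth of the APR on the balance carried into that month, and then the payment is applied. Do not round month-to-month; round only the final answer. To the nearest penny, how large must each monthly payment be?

Monthly rate r = 17.1%/12 = 1.425% = 0.01425.
Level-payment amortization: P = B₀·r / (1 − (1+r)^(−n)) = 8861.91·0.01425 / (1 − 1.01425^(−39)).
Denominator 1 − (1+r)^(−39) = 0.424103603.
P = 126.282 / 0.424103603 ≈ 297.76.

£297.76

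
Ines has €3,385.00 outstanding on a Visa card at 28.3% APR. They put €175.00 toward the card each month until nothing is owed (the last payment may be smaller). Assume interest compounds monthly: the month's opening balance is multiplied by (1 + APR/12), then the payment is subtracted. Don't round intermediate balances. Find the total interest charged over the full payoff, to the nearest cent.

€1,188.27

Monthly rate r = 28.3%/12 = 2.35833% = 0.0235833.
Payoff takes n = ⌈−ln(1 − rB₀/P)/ln(1+r)⌉ = ⌈26.132⌉ = 27 payments; the last is €23.27.
Total paid = 26·€175.00 + €23.27 = €4,573.27.
Total interest = total paid − principal = €4,573.27 − €3,385.00 = €1,188.27.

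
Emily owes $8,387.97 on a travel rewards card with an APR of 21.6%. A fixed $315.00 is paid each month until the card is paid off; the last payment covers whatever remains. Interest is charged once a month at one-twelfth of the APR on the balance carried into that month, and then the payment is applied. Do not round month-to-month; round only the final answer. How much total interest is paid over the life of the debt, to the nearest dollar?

$3,136

Monthly rate r = 21.6%/12 = 1.8% = 0.018.
Payoff takes n = ⌈−ln(1 − rB₀/P)/ln(1+r)⌉ = ⌈36.581⌉ = 37 payments; the last is $183.76.
Total paid = 36·$315.00 + $183.76 = $11,523.76.
Total interest = total paid − principal = $11,523.76 − $8,387.97 = $3,135.79.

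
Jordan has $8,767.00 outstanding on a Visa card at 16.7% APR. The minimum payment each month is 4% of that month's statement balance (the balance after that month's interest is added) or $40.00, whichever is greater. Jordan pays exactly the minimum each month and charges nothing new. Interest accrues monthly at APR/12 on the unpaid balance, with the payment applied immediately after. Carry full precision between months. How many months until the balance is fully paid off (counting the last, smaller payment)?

Monthly rate r = 16.7%/12 = 1.39167% = 0.0139167.
While 4% of the post-interest balance exceeds $40.00, each month B ← (B·(1+r))·(1 − 0.04), i.e. B shrinks by the factor (1+r)·0.96 = 0.97336.
This holds for months 1–81. Entering month 82 the balance is $984.02; 4% of the post-interest balance is now below $40.00, so the flat $40.00 minimum applies from here.
From month 82 a fixed $40.00 at rate r clears $984.02 in 31 more payments. Total: 81 + 31 = 112 months.

112 months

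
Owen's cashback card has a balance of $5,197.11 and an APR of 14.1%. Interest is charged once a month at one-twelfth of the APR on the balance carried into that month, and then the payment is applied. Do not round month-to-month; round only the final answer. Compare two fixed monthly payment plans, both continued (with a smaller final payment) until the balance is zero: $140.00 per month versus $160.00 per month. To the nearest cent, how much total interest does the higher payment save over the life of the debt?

Monthly rate r = 14.1%/12 = 1.175% = 0.01175.
At $140.00/mo: n = ⌈−ln(1 − rB₀/P)/ln(1+r)⌉ = 50 payments (last $7.68); total interest = total paid − $5,197.11 = $1,670.57.
At $160.00/mo: 42 payments (last $24.50); total interest $1,387.39.
Interest saved = $1,670.57 − $1,387.39 = $283.18.

$283.18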